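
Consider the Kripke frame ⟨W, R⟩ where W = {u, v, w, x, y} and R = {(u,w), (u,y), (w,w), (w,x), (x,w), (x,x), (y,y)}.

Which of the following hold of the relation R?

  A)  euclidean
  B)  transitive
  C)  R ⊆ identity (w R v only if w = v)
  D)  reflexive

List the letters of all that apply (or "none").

none

(A) not euclidean: u R w and u R y but not w R y.
(B) not transitive: u R w and w R x but not u R x.
(C) not ⊆ identity: u R w with u ≠ w.
(D) not reflexive: not u R u.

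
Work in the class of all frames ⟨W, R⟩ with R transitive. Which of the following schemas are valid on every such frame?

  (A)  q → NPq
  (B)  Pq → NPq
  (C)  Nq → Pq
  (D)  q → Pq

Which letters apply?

none

(A) q → NPq (axiom B) characterises the symmetric frames. Such an R need not be symmetric — not valid.
(B) axiom 5: valid iff R is euclidean. Such an R need not be euclidean — not valid.
(C) Nq → Pq is axiom D; it is valid on a frame exactly when R is serial. Such an R need not be serial, so not valid.
(D) the dual of axiom T: valid iff R is reflexive. Such an R need not be reflexive — not valid.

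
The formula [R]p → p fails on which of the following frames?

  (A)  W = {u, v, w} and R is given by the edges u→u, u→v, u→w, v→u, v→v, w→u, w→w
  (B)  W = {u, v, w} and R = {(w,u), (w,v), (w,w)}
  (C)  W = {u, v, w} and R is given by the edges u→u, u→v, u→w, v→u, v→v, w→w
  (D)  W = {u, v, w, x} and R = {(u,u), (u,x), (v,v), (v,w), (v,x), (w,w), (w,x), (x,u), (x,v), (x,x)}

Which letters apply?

B

The schema [R]p → p is axiom T; it is valid on a frame iff R is reflexive.
(A) R is reflexive (each world relates to itself), so the schema is valid here.
(B) R is not reflexive (not u R u), so the schema fails here.
(C) R is reflexive (each world relates to itself), so the schema is valid here.
(D) R is reflexive (each world relates to itself), so the schema is valid here.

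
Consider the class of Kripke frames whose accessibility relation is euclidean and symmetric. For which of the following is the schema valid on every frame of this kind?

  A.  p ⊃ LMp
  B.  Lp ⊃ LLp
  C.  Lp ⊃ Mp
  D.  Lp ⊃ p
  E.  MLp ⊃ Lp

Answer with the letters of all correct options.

A symmetric euclidean relation is transitive (uRv and vRw give vRu by symmetry, then uRw by the euclidean condition, applied at v).
(A) p ⊃ LMp is axiom B; it is valid on a frame exactly when R is symmetric. Every such R is symmetric, so valid.
(B) axiom 4: valid iff R is transitive. Every such R is transitive — valid.
(C) Lp ⊃ Mp is axiom D, which corresponds to seriality. Such an R need not be serial — not valid.
(D) Lp ⊃ p is axiom T; it is valid on a frame exactly when R is reflexive. Such an R need not be reflexive, so not valid.
(E) MLp ⊃ Lp (the dual of axiom 5) characterises the euclidean frames. Every such R is euclidean — valid.

A, B, E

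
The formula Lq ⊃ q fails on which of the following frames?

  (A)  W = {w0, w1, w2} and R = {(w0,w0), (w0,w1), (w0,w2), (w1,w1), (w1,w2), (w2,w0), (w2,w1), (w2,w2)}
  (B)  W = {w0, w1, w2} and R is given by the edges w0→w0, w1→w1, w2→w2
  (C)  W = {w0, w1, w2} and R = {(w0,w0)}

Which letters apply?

C

The schema Lq ⊃ q is axiom T; it is valid on a frame iff R is reflexive.
(A) R is reflexive (each world relates to itself), so the schema is valid here.
(B) R is reflexive (each world relates to itself), so the schema is valid here.
(C) R is not reflexive (not w1 R w1), so the schema fails here.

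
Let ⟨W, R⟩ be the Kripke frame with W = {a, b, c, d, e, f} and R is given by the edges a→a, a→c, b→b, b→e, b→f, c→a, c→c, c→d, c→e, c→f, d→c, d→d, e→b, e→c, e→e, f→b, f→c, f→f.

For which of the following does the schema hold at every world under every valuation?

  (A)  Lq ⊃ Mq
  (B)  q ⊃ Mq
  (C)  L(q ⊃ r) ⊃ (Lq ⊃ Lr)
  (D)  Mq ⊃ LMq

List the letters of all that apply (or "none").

R is reflexive: each world relates to itself.
R is not euclidean: b R e and b R f but not e R f.
R is serial: every world has an R-successor.
(A) Lq ⊃ Mq (axiom D) characterises the serial frames. R is serial — valid.
(B) q ⊃ Mq is the dual of axiom T; it is valid on a frame exactly when R is reflexive. R is reflexive, so valid.
(C) L(q ⊃ r) ⊃ (Lq ⊃ Lr) is the K axiom; it holds on all frames — valid.
(D) axiom 5: valid iff R is euclidean. R is not euclidean — not valid.

A, B, C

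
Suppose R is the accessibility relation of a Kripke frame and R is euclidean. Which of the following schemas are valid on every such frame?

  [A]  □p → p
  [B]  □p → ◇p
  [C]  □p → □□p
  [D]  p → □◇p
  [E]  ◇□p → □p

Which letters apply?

(A) □p → p is axiom T; it is valid on a frame exactly when R is reflexive. Such an R need not be reflexive, so not valid.
(B) axiom D: valid iff R is serial. Such an R need not be serial — not valid.
(C) axiom 4: valid iff R is transitive. Such an R need not be transitive — not valid.
(D) p → □◇p is axiom B; it is valid on a frame exactly when R is symmetric. Such an R need not be symmetric, so not valid.
(E) ◇□p → □p is the dual of axiom 5, which corresponds to the euclidean property. Every such R is euclidean — valid.

E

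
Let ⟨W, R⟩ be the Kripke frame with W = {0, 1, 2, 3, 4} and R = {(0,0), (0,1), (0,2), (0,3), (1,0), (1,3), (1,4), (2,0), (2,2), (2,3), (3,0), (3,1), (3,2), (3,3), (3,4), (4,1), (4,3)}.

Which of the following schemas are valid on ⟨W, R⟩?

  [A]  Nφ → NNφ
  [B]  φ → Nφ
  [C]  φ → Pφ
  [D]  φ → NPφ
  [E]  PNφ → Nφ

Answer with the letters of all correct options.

D

R is not reflexive: not 1 R 1.
R is symmetric: every R-edge is matched by its reverse.
R is not transitive: 0 R 1 and 1 R 4 but not 0 R 4.
R is not euclidean: 0 R 1 and 0 R 2 but not 1 R 2.
R is not a subset of the identity: 0 R 1 with 0 ≠ 1.
(A) axiom 4: valid iff R is transitive. R is not transitive — not valid.
(B) φ → Nφ (equivalent to ◇p→p) corresponds to R being a subset of the identity. Here R ⊄ identity, so not valid.
(C) the dual of axiom T: valid iff R is reflexive. R is not reflexive — not valid.
(D) axiom B: valid iff R is symmetric. R is symmetric — valid.
(E) PNφ → Nφ is the dual of axiom 5, which corresponds to the euclidean property. R is not euclidean — not valid.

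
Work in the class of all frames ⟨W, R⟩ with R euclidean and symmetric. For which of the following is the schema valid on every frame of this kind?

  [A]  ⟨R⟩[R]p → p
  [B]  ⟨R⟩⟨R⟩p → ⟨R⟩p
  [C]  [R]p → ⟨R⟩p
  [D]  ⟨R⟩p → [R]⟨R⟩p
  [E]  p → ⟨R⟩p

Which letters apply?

A symmetric euclidean relation is transitive (uRv and vRw give vRu by symmetry, then uRw by the euclidean condition, applied at v).
(A) ⟨R⟩[R]p → p is the dual of axiom B; it is valid on a frame exactly when R is symmetric. Every such R is symmetric, so valid.
(B) ⟨R⟩⟨R⟩p → ⟨R⟩p (the dual of axiom 4) characterises the transitive frames. Every such R is transitive — valid.
(C) axiom D: valid iff R is serial. Such an R need not be serial — not valid.
(D) ⟨R⟩p → [R]⟨R⟩p (axiom 5) characterises the euclidean frames. Every such R is euclidean — valid.
(E) p → ⟨R⟩p is the dual of axiom T; it is valid on a frame exactly when R is reflexive. Such an R need not be reflexive, so not valid.

A, B, D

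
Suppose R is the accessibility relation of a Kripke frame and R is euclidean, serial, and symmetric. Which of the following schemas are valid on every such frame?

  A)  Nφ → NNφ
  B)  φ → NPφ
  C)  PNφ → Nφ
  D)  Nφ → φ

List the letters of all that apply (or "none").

Serial, symmetric and euclidean together give transitive (from symmetry + euclidean) and then reflexive; the relation is an equivalence.
(A) Nφ → NNφ is axiom 4, which corresponds to transitivity. Every such R is transitive — valid.
(B) axiom B: valid iff R is symmetric. Every such R is symmetric — valid.
(C) PNφ → Nφ is the dual of axiom 5; it is valid on a frame exactly when R is euclidean. Every such R is euclidean, so valid.
(D) axiom T: valid iff R is reflexive. Every such R is reflexive — valid.

A, B, C, D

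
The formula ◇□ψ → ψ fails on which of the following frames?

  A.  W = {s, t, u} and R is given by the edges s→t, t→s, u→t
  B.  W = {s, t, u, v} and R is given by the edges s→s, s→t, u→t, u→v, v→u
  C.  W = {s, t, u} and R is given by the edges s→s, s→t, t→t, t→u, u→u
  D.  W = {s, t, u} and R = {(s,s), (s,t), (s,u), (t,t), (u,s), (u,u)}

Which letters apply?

A, B, C, D

The schema ◇□ψ → ψ is the dual of axiom B; it is valid on a frame iff R is symmetric.
(A) R is not symmetric (u R t but not t R u), so the schema fails here.
(B) R is not symmetric (s R t but not t R s), so the schema fails here.
(C) R is not symmetric (s R t but not t R s), so the schema fails here.
(D) R is not symmetric (s R t but not t R s), so the schema fails here.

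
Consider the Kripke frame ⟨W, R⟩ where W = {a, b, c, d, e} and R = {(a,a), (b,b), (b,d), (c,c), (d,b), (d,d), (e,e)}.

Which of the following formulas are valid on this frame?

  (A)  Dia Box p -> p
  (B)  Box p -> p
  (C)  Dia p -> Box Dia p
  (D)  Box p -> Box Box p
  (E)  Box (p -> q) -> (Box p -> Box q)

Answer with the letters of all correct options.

A, B, C, D, E

R is reflexive: each world relates to itself.
R is symmetric: every R-edge is matched by its reverse.
R is transitive: R is closed under composition.
R is euclidean: any two R-successors of the same world are R-related.
(A) the dual of axiom B: valid iff R is symmetric. R is symmetric — valid.
(B) axiom T: valid iff R is reflexive. R is reflexive — valid.
(C) Dia p -> Box Dia p is axiom 5, which corresponds to the euclidean property. R is euclidean — valid.
(D) axiom 4: valid iff R is transitive. R is transitive — valid.
(E) Box (p -> q) -> (Box p -> Box q) is axiom K, valid on every Kripke frame — valid.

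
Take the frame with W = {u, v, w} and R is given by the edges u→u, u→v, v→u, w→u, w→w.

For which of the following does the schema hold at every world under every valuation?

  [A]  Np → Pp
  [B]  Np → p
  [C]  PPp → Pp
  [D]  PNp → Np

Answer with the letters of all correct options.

R is not reflexive: not v R v.
R is not transitive: v R u and u R v but not v R v.
R is not euclidean: w R u and w R w but not u R w.
R is serial: every world has an R-successor.
(A) Np → Pp (axiom D) characterises the serial frames. R is serial — valid.
(B) Np → p (axiom T) characterises the reflexive frames. R is not reflexive — not valid.
(C) PPp → Pp is the dual of axiom 4, which corresponds to transitivity. R is not transitive — not valid.
(D) PNp → Np is the dual of axiom 5; it is valid on a frame exactly when R is euclidean. R is not euclidean, so not valid.

A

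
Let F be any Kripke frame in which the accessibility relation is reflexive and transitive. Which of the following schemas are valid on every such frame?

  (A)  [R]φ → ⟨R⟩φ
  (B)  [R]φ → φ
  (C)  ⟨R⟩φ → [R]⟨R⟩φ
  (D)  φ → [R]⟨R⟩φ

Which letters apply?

A, B

Reflexive relations are serial.
(A) axiom D: valid iff R is serial. Every such R is serial — valid.
(B) [R]φ → φ (axiom T) characterises the reflexive frames. Every such R is reflexive — valid.
(C) ⟨R⟩φ → [R]⟨R⟩φ is axiom 5, which corresponds to the euclidean property. Such an R need not be euclidean — not valid.
(D) axiom B: valid iff R is symmetric. Such an R need not be symmetric — not valid.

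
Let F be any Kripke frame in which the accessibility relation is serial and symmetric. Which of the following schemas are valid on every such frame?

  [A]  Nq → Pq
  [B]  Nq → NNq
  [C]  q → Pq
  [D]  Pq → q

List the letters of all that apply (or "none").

A

(A) axiom D: valid iff R is serial. Every such R is serial — valid.
(B) axiom 4: valid iff R is transitive. Such an R need not be transitive — not valid.
(C) q → Pq is the dual of axiom T, which corresponds to reflexivity. Such an R need not be reflexive — not valid.
(D) Pq → q is valid only on frames where every R-edge is a self-loop. Such an R need not be a subset of the identity — not valid.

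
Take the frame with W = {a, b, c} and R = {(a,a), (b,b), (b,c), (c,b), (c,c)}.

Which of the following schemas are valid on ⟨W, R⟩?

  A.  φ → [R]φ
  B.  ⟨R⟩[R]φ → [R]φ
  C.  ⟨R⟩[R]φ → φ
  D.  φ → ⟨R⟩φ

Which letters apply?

R is reflexive: each world relates to itself.
R is symmetric: every R-edge is matched by its reverse.
R is euclidean: any two R-successors of the same world are R-related.
R is not a subset of the identity: b R c with b ≠ c.
(A) φ → [R]φ is equivalent to ◇p→p; it holds exactly when R ⊆ identity. Here R ⊄ identity — not valid.
(B) ⟨R⟩[R]φ → [R]φ (the dual of axiom 5) characterises the euclidean frames. R is euclidean — valid.
(C) ⟨R⟩[R]φ → φ is the dual of axiom B, which corresponds to symmetry. R is symmetric — valid.
(D) φ → ⟨R⟩φ (the dual of axiom T) characterises the reflexive frames. R is reflexive — valid.

B, C, D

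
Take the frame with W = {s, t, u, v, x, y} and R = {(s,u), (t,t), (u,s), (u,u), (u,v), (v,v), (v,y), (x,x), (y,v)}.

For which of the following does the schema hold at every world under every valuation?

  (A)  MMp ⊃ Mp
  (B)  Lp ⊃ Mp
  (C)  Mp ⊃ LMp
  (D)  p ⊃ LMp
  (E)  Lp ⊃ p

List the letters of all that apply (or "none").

B

R is not reflexive: not s R s.
R is not symmetric: u R v but not v R u.
R is not transitive: s R u and u R s but not s R s.
R is not euclidean: u R s and u R v but not s R v.
R is serial: every world has an R-successor.
(A) MMp ⊃ Mp is the dual of axiom 4; it is valid on a frame exactly when R is transitive. R is not transitive, so not valid.
(B) Lp ⊃ Mp is axiom D, which corresponds to seriality. R is serial — valid.
(C) Mp ⊃ LMp (axiom 5) characterises the euclidean frames. R is not euclidean — not valid.
(D) p ⊃ LMp is axiom B; it is valid on a frame exactly when R is symmetric. R is not symmetric, so not valid.
(E) axiom T: valid iff R is reflexive. R is not reflexive — not valid.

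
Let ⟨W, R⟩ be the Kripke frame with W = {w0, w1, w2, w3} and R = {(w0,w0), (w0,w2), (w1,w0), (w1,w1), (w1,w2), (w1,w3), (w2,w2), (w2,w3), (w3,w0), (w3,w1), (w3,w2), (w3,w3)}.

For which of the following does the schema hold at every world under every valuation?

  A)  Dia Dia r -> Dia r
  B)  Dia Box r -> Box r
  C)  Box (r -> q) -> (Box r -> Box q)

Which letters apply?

R is not transitive: w0 R w2 and w2 R w3 but not w0 R w3.
R is not euclidean: w0 R w2 and w0 R w0 but not w2 R w0.
(A) the dual of axiom 4: valid iff R is transitive. R is not transitive — not valid.
(B) Dia Box r -> Box r is the dual of axiom 5, which corresponds to the euclidean property. R is not euclidean — not valid.
(C) Box (r -> q) -> (Box r -> Box q) is the K axiom; it holds on all frames — valid.

C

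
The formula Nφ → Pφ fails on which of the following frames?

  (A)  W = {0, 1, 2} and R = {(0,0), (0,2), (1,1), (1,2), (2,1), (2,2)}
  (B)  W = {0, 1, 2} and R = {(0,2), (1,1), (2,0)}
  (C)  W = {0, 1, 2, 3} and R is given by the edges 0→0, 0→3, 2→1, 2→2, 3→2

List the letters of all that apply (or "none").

The schema Nφ → Pφ is axiom D; it is valid on a frame iff R is serial.
(A) R is serial (every world has an R-successor), so the schema is valid here.
(B) R is serial (every world has an R-successor), so the schema is valid here.
(C) R is not serial (1 has no R-successor), so the schema fails here.

C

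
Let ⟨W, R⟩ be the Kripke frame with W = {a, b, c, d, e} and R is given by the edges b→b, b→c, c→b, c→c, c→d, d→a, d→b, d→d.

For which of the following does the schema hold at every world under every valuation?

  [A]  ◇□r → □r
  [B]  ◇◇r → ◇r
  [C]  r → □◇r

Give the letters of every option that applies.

R is not symmetric: c R d but not d R c.
R is not transitive: b R c and c R d but not b R d.
R is not euclidean: c R b and c R d but not b R d.
(A) ◇□r → □r is the dual of axiom 5, which corresponds to the euclidean property. R is not euclidean — not valid.
(B) ◇◇r → ◇r is the dual of axiom 4; it is valid on a frame exactly when R is transitive. R is not transitive, so not valid.
(C) axiom B: valid iff R is symmetric. R is not symmetric — not valid.

none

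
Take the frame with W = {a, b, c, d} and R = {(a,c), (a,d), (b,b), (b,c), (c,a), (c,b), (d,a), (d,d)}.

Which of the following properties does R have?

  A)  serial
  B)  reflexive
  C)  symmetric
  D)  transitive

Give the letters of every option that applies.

A, C

(A) serial: every world has an R-successor.
(B) not reflexive: not a R a.
(C) symmetric: every R-edge is matched by its reverse.
(D) not transitive: a R c and c R a but not a R a.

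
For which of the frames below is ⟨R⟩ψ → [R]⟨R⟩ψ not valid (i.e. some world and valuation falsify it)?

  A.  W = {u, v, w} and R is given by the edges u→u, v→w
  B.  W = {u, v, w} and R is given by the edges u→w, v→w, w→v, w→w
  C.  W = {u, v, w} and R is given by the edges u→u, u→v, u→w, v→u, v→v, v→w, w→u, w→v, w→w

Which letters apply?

The schema ⟨R⟩ψ → [R]⟨R⟩ψ is axiom 5; it is valid on a frame iff R is euclidean.
(A) R is not euclidean (v R w and v R w but not w R w), so the schema fails here.
(B) R is not euclidean (w R v and w R v but not v R v), so the schema fails here.
(C) R is euclidean (any two R-successors of the same world are R-related), so the schema is valid here.

A, B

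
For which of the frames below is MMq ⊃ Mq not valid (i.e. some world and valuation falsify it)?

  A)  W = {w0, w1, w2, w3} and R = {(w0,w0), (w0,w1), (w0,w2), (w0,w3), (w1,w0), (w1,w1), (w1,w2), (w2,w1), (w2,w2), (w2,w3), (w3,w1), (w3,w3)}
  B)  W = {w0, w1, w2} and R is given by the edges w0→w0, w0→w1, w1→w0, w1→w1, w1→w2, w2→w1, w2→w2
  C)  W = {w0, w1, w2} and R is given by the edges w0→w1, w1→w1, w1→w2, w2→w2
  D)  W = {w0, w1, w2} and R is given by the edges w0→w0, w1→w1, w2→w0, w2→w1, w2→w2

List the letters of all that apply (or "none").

A, B, C

The schema MMq ⊃ Mq is the dual of axiom 4; it is valid on a frame iff R is transitive.
(A) R is not transitive (w1 R w0 and w0 R w3 but not w1 R w3), so the schema fails here.
(B) R is not transitive (w0 R w1 and w1 R w2 but not w0 R w2), so the schema fails here.
(C) R is not transitive (w0 R w1 and w1 R w2 but not w0 R w2), so the schema fails here.
(D) R is transitive (R is closed under composition), so the schema is valid here.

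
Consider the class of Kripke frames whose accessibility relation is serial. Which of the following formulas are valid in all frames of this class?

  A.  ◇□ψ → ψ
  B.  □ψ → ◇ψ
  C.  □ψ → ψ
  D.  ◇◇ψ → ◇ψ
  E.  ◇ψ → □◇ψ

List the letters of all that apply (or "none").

B

(A) ◇□ψ → ψ (the dual of axiom B) characterises the symmetric frames. Such an R need not be symmetric — not valid.
(B) □ψ → ◇ψ (axiom D) characterises the serial frames. Every such R is serial — valid.
(C) □ψ → ψ is axiom T, which corresponds to reflexivity. Such an R need not be reflexive — not valid.
(D) the dual of axiom 4: valid iff R is transitive. Such an R need not be transitive — not valid.
(E) ◇ψ → □◇ψ is axiom 5; it is valid on a frame exactly when R is euclidean. Such an R need not be euclidean, so not valid.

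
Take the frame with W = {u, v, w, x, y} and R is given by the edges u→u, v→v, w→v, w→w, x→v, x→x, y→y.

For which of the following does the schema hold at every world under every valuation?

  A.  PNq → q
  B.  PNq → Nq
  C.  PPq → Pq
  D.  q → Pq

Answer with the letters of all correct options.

R is reflexive: each world relates to itself.
R is not symmetric: w R v but not v R w.
R is transitive: R is closed under composition.
R is not euclidean: w R v and w R w but not v R w.
(A) PNq → q is the dual of axiom B, which corresponds to symmetry. R is not symmetric — not valid.
(B) PNq → Nq (the dual of axiom 5) characterises the euclidean frames. R is not euclidean — not valid.
(C) PPq → Pq (the dual of axiom 4) characterises the transitive frames. R is transitive — valid.
(D) the dual of axiom T: valid iff R is reflexive. R is reflexive — valid.

C, D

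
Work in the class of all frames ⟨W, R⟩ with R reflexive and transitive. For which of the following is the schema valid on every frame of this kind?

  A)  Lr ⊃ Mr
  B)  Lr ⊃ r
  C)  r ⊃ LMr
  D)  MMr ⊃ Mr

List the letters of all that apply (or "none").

A, B, D

Reflexive relations are serial.
(A) axiom D: valid iff R is serial. Every such R is serial — valid.
(B) Lr ⊃ r is axiom T; it is valid on a frame exactly when R is reflexive. Every such R is reflexive, so valid.
(C) r ⊃ LMr is axiom B, which corresponds to symmetry. Such an R need not be symmetric — not valid.
(D) MMr ⊃ Mr (the dual of axiom 4) characterises the transitive frames. Every such R is transitive — valid.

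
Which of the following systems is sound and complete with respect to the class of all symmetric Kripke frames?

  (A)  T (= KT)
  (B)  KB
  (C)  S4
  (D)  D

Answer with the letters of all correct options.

B

(A) T (= KT) is determined by the class of reflexive frames.
(B) KB is determined by exactly this class.
(C) S4 is determined by the class of reflexive and transitive frames.
(D) D is determined by the class of serial frames.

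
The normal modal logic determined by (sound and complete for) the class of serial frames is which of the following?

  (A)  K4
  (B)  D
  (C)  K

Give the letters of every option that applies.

B

(A) K4 is determined by the class of transitive frames.
(B) D is determined by exactly this class.
(C) K is determined by the class of arbitrary frames.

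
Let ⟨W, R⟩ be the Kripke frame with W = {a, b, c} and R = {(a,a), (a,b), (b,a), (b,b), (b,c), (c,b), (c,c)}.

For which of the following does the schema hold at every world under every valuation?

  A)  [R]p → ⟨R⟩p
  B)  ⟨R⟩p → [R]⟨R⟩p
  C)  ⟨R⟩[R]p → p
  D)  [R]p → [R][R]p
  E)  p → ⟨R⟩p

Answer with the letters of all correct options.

A, C, E

R is reflexive: each world relates to itself.
R is symmetric: every R-edge is matched by its reverse.
R is not transitive: a R b and b R c but not a R c.
R is not euclidean: b R a and b R c but not a R c.
R is serial: every world has an R-successor.
(A) axiom D: valid iff R is serial. R is serial — valid.
(B) ⟨R⟩p → [R]⟨R⟩p is axiom 5, which corresponds to the euclidean property. R is not euclidean — not valid.
(C) the dual of axiom B: valid iff R is symmetric. R is symmetric — valid.
(D) [R]p → [R][R]p is axiom 4; it is valid on a frame exactly when R is transitive. R is not transitive, so not valid.
(E) the dual of axiom T: valid iff R is reflexive. R is reflexive — valid.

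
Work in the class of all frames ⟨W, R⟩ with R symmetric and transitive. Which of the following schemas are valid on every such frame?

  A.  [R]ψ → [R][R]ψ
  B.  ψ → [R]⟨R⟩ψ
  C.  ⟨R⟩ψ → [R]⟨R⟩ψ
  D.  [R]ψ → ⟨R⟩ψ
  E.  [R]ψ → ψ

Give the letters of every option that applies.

A symmetric transitive relation is euclidean (uRv and uRw give vRu by symmetry, then vRw by transitivity).
(A) [R]ψ → [R][R]ψ (axiom 4) characterises the transitive frames. Every such R is transitive — valid.
(B) ψ → [R]⟨R⟩ψ is axiom B, which corresponds to symmetry. Every such R is symmetric — valid.
(C) axiom 5: valid iff R is euclidean. Every such R is euclidean — valid.
(D) [R]ψ → ⟨R⟩ψ is axiom D; it is valid on a frame exactly when R is serial. Such an R need not be serial, so not valid.
(E) axiom T: valid iff R is reflexive. Such an R need not be reflexive — not valid.

A, B, C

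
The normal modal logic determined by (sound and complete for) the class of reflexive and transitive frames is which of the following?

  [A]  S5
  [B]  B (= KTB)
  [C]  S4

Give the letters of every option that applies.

C

(A) S5 is determined by the class of reflexive, symmetric, and transitive frames.
(B) B (= KTB) is determined by the class of reflexive and symmetric frames.
(C) S4 is determined by exactly this class.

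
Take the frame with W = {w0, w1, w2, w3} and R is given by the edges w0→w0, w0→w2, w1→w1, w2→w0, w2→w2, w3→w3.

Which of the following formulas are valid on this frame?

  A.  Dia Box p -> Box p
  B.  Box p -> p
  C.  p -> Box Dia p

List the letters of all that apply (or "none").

R is reflexive: each world relates to itself.
R is symmetric: every R-edge is matched by its reverse.
R is euclidean: any two R-successors of the same world are R-related.
(A) Dia Box p -> Box p (the dual of axiom 5) characterises the euclidean frames. R is euclidean — valid.
(B) Box p -> p is axiom T, which corresponds to reflexivity. R is reflexive — valid.
(C) p -> Box Dia p is axiom B; it is valid on a frame exactly when R is symmetric. R is symmetric, so valid.

A, B, C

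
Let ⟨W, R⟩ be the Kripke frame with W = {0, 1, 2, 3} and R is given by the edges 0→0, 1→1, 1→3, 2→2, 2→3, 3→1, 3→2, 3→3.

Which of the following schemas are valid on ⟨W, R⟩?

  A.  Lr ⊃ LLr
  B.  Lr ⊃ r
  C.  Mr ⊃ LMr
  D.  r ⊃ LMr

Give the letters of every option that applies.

R is reflexive: each world relates to itself.
R is symmetric: every R-edge is matched by its reverse.
R is not transitive: 1 R 3 and 3 R 2 but not 1 R 2.
R is not euclidean: 3 R 1 and 3 R 2 but not 1 R 2.
(A) Lr ⊃ LLr is axiom 4, which corresponds to transitivity. R is not transitive — not valid.
(B) axiom T: valid iff R is reflexive. R is reflexive — valid.
(C) Mr ⊃ LMr (axiom 5) characterises the euclidean frames. R is not euclidean — not valid.
(D) r ⊃ LMr (axiom B) characterises the symmetric frames. R is symmetric — valid.

B, D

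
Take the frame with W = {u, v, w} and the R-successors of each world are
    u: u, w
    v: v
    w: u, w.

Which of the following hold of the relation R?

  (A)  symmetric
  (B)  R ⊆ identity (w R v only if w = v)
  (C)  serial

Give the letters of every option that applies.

(A) symmetric: every R-edge is matched by its reverse.
(B) not ⊆ identity: u R w with u ≠ w.
(C) serial: every world has an R-successor.

A, C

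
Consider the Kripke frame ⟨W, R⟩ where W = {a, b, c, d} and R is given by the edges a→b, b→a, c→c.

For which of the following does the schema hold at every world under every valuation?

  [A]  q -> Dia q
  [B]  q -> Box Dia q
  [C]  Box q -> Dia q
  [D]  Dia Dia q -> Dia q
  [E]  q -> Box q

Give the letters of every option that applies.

B

R is not reflexive: not a R a.
R is symmetric: every R-edge is matched by its reverse.
R is not transitive: a R b and b R a but not a R a.
R is not serial: d has no R-successor.
R is not a subset of the identity: a R b with a ≠ b.
(A) q -> Dia q is the dual of axiom T; it is valid on a frame exactly when R is reflexive. R is not reflexive, so not valid.
(B) axiom B: valid iff R is symmetric. R is symmetric — valid.
(C) Box q -> Dia q is axiom D, which corresponds to seriality. R is not serial — not valid.
(D) the dual of axiom 4: valid iff R is transitive. R is not transitive — not valid.
(E) q -> Box q is valid only on frames where every R-edge is a self-loop. Here R ⊄ identity — not valid.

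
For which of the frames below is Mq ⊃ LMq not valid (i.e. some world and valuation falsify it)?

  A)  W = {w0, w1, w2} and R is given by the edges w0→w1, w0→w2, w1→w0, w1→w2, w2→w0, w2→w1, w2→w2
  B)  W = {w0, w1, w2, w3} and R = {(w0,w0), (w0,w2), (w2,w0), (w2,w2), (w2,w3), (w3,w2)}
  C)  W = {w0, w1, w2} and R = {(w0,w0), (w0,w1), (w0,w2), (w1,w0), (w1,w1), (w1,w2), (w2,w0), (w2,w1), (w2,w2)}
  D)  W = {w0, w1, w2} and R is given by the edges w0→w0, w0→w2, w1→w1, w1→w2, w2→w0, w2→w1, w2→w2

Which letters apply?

The schema Mq ⊃ LMq is axiom 5; it is valid on a frame iff R is euclidean.
(A) R is not euclidean (w0 R w1 and w0 R w1 but not w1 R w1), so the schema fails here.
(B) R is not euclidean (w2 R w0 and w2 R w3 but not w0 R w3), so the schema fails here.
(C) R is euclidean (any two R-successors of the same world are R-related), so the schema is valid here.
(D) R is not euclidean (w2 R w0 and w2 R w1 but not w0 R w1), so the schema fails here.

A, B, D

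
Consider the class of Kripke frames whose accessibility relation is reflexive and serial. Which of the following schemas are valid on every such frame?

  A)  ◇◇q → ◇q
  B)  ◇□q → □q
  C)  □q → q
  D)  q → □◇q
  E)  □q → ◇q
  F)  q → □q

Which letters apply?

(A) ◇◇q → ◇q (the dual of axiom 4) characterises the transitive frames. Such an R need not be transitive — not valid.
(B) ◇□q → □q is the dual of axiom 5; it is valid on a frame exactly when R is euclidean. Such an R need not be euclidean, so not valid.
(C) □q → q (axiom T) characterises the reflexive frames. Every such R is reflexive — valid.
(D) axiom B: valid iff R is symmetric. Such an R need not be symmetric — not valid.
(E) □q → ◇q is axiom D, which corresponds to seriality. Every such R is serial — valid.
(F) q → □q (equivalent to ◇p→p) corresponds to R being a subset of the identity. Such an R need not be a subset of the identity, so not valid.

C, E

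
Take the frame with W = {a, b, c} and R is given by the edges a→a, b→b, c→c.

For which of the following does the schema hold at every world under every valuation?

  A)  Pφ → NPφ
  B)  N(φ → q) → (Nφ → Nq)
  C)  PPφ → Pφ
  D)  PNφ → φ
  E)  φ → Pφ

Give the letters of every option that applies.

R is reflexive: each world relates to itself.
R is symmetric: every R-edge is matched by its reverse.
R is transitive: R is closed under composition.
R is euclidean: any two R-successors of the same world are R-related.
(A) axiom 5: valid iff R is euclidean. R is euclidean — valid.
(B) N(φ → q) → (Nφ → Nq) is the K axiom; it holds on all frames — valid.
(C) the dual of axiom 4: valid iff R is transitive. R is transitive — valid.
(D) PNφ → φ is the dual of axiom B, which corresponds to symmetry. R is symmetric — valid.
(E) φ → Pφ (the dual of axiom T) characterises the reflexive frames. R is reflexive — valid.

A, B, C, D, E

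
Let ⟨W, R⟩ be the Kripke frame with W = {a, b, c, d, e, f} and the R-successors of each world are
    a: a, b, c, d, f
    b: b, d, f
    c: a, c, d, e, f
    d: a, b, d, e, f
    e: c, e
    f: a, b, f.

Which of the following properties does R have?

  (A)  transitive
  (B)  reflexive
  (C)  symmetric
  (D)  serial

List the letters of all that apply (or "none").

B, D

(A) not transitive: a R c and c R e but not a R e.
(B) reflexive: each world relates to itself.
(C) not symmetric: a R b but not b R a.
(D) serial: every world has an R-successor.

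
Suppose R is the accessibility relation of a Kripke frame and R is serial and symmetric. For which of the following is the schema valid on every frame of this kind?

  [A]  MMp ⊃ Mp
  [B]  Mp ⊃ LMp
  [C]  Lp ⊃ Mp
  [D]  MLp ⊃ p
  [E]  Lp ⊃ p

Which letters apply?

C, D

(A) MMp ⊃ Mp is the dual of axiom 4, which corresponds to transitivity. Such an R need not be transitive — not valid.
(B) Mp ⊃ LMp is axiom 5, which corresponds to the euclidean property. Such an R need not be euclidean — not valid.
(C) Lp ⊃ Mp is axiom D; it is valid on a frame exactly when R is serial. Every such R is serial, so valid.
(D) the dual of axiom B: valid iff R is symmetric. Every such R is symmetric — valid.
(E) Lp ⊃ p is axiom T, which corresponds to reflexivity. Such an R need not be reflexive — not valid.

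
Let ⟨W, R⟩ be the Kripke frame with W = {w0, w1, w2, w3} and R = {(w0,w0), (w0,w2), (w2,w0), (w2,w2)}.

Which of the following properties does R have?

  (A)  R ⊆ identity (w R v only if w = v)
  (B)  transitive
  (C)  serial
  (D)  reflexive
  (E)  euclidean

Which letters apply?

(A) not ⊆ identity: w0 R w2 with w0 ≠ w2.
(B) transitive: R is closed under composition.
(C) not serial: w1 has no R-successor.
(D) not reflexive: not w1 R w1.
(E) euclidean: any two R-successors of the same world are R-related.

B, E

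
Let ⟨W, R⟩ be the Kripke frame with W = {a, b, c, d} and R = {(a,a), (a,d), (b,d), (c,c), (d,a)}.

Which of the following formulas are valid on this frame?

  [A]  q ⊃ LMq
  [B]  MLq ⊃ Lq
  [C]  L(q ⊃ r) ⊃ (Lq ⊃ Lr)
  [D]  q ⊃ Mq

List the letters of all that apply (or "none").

R is not reflexive: not b R b.
R is not symmetric: b R d but not d R b.
R is not euclidean: a R d and a R d but not d R d.
(A) axiom B: valid iff R is symmetric. R is not symmetric — not valid.
(B) MLq ⊃ Lq is the dual of axiom 5; it is valid on a frame exactly when R is euclidean. R is not euclidean, so not valid.
(C) this is just K, valid on every normal frame.
(D) the dual of axiom T: valid iff R is reflexive. R is not reflexive — not valid.

C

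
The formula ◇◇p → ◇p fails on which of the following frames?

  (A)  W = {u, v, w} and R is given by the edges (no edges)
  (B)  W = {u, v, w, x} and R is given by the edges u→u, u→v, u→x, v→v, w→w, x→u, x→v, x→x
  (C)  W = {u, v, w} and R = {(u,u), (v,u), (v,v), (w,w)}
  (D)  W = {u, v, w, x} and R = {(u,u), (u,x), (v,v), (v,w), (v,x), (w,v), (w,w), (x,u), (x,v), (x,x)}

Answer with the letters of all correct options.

D

The schema ◇◇p → ◇p is the dual of axiom 4; it is valid on a frame iff R is transitive.
(A) R is transitive (R is closed under composition), so the schema is valid here.
(B) R is transitive (R is closed under composition), so the schema is valid here.
(C) R is transitive (R is closed under composition), so the schema is valid here.
(D) R is not transitive (u R x and x R v but not u R v), so the schema fails here.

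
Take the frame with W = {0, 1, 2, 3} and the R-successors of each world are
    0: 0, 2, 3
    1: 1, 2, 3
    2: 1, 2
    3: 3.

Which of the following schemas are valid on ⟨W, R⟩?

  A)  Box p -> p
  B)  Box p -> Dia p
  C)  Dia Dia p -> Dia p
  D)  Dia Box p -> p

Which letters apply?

R is reflexive: each world relates to itself.
R is not symmetric: 0 R 2 but not 2 R 0.
R is not transitive: 0 R 2 and 2 R 1 but not 0 R 1.
R is serial: every world has an R-successor.
(A) axiom T: valid iff R is reflexive. R is reflexive — valid.
(B) Box p -> Dia p (axiom D) characterises the serial frames. R is serial — valid.
(C) Dia Dia p -> Dia p is the dual of axiom 4; it is valid on a frame exactly when R is transitive. R is not transitive, so not valid.
(D) Dia Box p -> p (the dual of axiom B) characterises the symmetric frames. R is not symmetric — not valid.

A, B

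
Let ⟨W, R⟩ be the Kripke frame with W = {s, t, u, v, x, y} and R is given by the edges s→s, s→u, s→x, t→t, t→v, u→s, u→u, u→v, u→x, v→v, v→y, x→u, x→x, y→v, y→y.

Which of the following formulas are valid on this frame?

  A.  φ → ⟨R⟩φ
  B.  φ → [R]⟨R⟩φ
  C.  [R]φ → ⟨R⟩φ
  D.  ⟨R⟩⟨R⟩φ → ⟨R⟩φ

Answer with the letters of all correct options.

A, C

R is reflexive: each world relates to itself.
R is not symmetric: s R x but not x R s.
R is not transitive: s R u and u R v but not s R v.
R is serial: every world has an R-successor.
(A) φ → ⟨R⟩φ is the dual of axiom T, which corresponds to reflexivity. R is reflexive — valid.
(B) φ → [R]⟨R⟩φ is axiom B; it is valid on a frame exactly when R is symmetric. R is not symmetric, so not valid.
(C) [R]φ → ⟨R⟩φ is axiom D, which corresponds to seriality. R is serial — valid.
(D) ⟨R⟩⟨R⟩φ → ⟨R⟩φ (the dual of axiom 4) characterises the transitive frames. R is not transitive — not valid.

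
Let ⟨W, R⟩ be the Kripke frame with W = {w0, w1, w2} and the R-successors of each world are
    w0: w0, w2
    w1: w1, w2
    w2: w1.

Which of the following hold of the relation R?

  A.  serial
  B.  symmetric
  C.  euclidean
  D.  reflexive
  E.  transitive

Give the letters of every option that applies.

A

(A) serial: every world has an R-successor.
(B) not symmetric: w0 R w2 but not w2 R w0.
(C) not euclidean: w0 R w2 and w0 R w0 but not w2 R w0.
(D) not reflexive: not w2 R w2.
(E) not transitive: w0 R w2 and w2 R w1 but not w0 R w1.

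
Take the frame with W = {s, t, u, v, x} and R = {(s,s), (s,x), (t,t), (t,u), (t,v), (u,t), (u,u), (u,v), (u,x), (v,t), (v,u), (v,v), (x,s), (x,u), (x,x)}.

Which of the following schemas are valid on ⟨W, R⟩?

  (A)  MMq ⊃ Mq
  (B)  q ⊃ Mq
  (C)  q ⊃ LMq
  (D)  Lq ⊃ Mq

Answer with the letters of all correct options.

B, C, D

R is reflexive: each world relates to itself.
R is symmetric: every R-edge is matched by its reverse.
R is not transitive: s R x and x R u but not s R u.
R is serial: every world has an R-successor.
(A) MMq ⊃ Mq (the dual of axiom 4) characterises the transitive frames. R is not transitive — not valid.
(B) q ⊃ Mq (the dual of axiom T) characterises the reflexive frames. R is reflexive — valid.
(C) axiom B: valid iff R is symmetric. R is symmetric — valid.
(D) Lq ⊃ Mq is axiom D; it is valid on a frame exactly when R is serial. R is serial, so valid.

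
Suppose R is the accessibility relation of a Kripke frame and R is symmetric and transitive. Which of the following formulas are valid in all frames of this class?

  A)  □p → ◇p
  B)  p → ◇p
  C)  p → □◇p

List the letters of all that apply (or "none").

C

A symmetric transitive relation is euclidean (uRv and uRw give vRu by symmetry, then vRw by transitivity).
(A) axiom D: valid iff R is serial. Such an R need not be serial — not valid.
(B) the dual of axiom T: valid iff R is reflexive. Such an R need not be reflexive — not valid.
(C) p → □◇p (axiom B) characterises the symmetric frames. Every such R is symmetric — valid.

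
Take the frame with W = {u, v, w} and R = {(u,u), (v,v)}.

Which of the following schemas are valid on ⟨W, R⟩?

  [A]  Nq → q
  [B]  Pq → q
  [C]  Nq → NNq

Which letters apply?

R is not reflexive: not w R w.
R is transitive: R is closed under composition.
R is a subset of the identity: every R-edge is a self-loop.
(A) Nq → q is axiom T; it is valid on a frame exactly when R is reflexive. R is not reflexive, so not valid.
(B) Pq → q (the converse of T) corresponds to R being a subset of the identity. Here R ⊆ identity, so valid.
(C) Nq → NNq (axiom 4) characterises the transitive frames. R is transitive — valid.

B, C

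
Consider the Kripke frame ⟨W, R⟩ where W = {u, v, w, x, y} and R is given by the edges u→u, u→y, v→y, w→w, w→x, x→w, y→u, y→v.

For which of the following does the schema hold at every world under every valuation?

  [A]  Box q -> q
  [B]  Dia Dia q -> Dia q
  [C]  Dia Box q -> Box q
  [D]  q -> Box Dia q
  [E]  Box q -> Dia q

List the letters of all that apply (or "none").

D, E

R is not reflexive: not v R v.
R is symmetric: every R-edge is matched by its reverse.
R is not transitive: u R y and y R v but not u R v.
R is not euclidean: y R u and y R v but not u R v.
R is serial: every world has an R-successor.
(A) Box q -> q is axiom T, which corresponds to reflexivity. R is not reflexive — not valid.
(B) Dia Dia q -> Dia q is the dual of axiom 4, which corresponds to transitivity. R is not transitive — not valid.
(C) Dia Box q -> Box q is the dual of axiom 5; it is valid on a frame exactly when R is euclidean. R is not euclidean, so not valid.
(D) q -> Box Dia q (axiom B) characterises the symmetric frames. R is symmetric — valid.
(E) Box q -> Dia q (axiom D) characterises the serial frames. R is serial — valid.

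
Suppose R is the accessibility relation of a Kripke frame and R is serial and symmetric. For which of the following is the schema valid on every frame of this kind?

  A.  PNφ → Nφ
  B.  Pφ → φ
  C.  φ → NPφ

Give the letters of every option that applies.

C

(A) PNφ → Nφ is the dual of axiom 5; it is valid on a frame exactly when R is euclidean. Such an R need not be euclidean, so not valid.
(B) Pφ → φ (the converse of T) corresponds to R being a subset of the identity. Such an R need not be a subset of the identity, so not valid.
(C) φ → NPφ is axiom B; it is valid on a frame exactly when R is symmetric. Every such R is symmetric, so valid.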